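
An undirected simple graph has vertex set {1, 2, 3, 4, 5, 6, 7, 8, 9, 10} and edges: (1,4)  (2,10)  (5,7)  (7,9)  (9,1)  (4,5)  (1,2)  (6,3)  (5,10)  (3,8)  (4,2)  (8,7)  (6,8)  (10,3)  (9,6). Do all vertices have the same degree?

Yes

Degrees: 1:3, 2:3, 3:3, 4:3, 5:3, 6:3, 7:3, 8:3, 9:3, 10:3
All degrees equal 3; the graph is regular.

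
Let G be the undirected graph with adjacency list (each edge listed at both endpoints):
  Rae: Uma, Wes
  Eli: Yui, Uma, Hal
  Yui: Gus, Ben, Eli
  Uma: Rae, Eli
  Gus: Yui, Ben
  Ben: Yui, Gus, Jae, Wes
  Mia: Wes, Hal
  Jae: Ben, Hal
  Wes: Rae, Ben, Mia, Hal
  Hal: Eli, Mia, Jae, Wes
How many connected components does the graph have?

1

Component: {Rae, Eli, Yui, Uma, Gus, Ben, Mia, Jae, Wes, Hal}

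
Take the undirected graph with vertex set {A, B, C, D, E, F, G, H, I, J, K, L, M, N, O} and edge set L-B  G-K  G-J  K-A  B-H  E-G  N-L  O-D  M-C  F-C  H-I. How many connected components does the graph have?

Component: {D, O}
Component: {C, F, M}
Component: {A, E, G, J, K}
Component: {B, H, I, L, N}

4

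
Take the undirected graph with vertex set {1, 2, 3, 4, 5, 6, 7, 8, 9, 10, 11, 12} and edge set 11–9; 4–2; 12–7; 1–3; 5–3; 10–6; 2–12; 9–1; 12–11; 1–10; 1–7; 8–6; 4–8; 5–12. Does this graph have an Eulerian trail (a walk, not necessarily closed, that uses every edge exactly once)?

Degrees: 1:4, 2:2, 3:2, 4:2, 5:2, 6:2, 7:2, 8:2, 9:2, 10:2, 11:2, 12:4
Odd-degree vertices: none (0 total).
The non-isolated vertices are connected and exactly 0 have odd degree, so an Eulerian trail exists.

Yes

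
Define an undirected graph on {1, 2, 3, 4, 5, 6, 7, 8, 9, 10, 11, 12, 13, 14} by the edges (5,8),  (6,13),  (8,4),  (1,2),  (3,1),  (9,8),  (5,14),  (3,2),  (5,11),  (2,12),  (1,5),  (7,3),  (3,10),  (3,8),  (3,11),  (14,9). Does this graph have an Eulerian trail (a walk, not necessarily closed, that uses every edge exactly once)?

No

Degrees: 1:3, 2:3, 3:6, 4:1, 5:4, 6:1, 7:1, 8:4, 9:2, 10:1, 11:2, 12:1, 13:1, 14:2
Odd-degree vertices: 1, 2, 4, 6, 7, 10, 12, 13 (8 total).
With 8 odd-degree vertices (more than two), no single trail can use every edge.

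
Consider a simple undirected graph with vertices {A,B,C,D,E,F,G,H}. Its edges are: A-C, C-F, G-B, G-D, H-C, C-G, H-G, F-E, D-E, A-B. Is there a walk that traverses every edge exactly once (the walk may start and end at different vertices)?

Yes

Degrees: A:2, B:2, C:4, D:2, E:2, F:2, G:4, H:2
Odd-degree vertices: none (0 total).
The non-isolated vertices are connected and exactly 0 have odd degree, so an Eulerian trail exists.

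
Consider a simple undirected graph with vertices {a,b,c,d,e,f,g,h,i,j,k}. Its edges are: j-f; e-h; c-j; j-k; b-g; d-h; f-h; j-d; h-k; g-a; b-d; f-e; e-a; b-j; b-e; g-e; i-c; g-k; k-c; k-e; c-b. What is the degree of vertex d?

Neighbors of d: b, h, j.

3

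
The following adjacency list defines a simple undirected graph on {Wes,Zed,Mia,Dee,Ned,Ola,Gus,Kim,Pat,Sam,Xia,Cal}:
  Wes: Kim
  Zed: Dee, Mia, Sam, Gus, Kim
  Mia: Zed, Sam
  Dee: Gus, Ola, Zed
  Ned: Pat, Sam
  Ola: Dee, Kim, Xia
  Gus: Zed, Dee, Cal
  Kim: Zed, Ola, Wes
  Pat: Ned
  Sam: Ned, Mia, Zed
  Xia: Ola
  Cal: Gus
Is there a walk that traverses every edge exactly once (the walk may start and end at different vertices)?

Degrees: Wes:1, Zed:5, Mia:2, Dee:3, Ned:2, Ola:3, Gus:3, Kim:3, Pat:1, Sam:3, Xia:1, Cal:1
Odd-degree vertices: Wes, Zed, Dee, Ola, Gus, Kim, Pat, Sam, Xia, Cal (10 total).
An Eulerian trail requires 0 or 2 odd-degree vertices; here there are 10.

No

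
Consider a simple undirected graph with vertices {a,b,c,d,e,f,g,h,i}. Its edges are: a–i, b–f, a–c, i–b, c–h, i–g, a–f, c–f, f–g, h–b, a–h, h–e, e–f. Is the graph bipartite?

The cycle a-c-h-a has length 3, which is odd, so the graph is not bipartite.

No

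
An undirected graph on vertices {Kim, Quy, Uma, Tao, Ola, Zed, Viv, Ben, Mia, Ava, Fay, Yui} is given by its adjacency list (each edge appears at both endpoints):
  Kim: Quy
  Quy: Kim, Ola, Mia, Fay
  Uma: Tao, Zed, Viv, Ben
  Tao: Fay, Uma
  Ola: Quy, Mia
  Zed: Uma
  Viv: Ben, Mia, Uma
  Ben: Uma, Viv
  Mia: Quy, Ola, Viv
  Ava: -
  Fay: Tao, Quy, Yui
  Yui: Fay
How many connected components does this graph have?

2

Component: {Ava}
Component: {Kim, Quy, Uma, Tao, Ola, Zed, Viv, Ben, Mia, Fay, Yui}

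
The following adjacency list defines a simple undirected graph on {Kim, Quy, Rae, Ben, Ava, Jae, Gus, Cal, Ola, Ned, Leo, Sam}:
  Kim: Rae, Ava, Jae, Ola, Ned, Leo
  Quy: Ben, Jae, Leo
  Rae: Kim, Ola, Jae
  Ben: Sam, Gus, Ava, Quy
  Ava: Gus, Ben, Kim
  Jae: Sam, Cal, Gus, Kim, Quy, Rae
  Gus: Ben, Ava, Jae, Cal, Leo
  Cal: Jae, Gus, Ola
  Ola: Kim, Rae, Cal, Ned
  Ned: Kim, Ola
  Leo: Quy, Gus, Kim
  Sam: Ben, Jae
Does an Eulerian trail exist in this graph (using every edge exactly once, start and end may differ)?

Degrees: Kim:6, Quy:3, Rae:3, Ben:4, Ava:3, Jae:6, Gus:5, Cal:3, Ola:4, Ned:2, Leo:3, Sam:2
Odd-degree vertices: Quy, Rae, Ava, Gus, Cal, Leo (6 total).
With 6 odd-degree vertices (more than two), no single trail can use every edge.

No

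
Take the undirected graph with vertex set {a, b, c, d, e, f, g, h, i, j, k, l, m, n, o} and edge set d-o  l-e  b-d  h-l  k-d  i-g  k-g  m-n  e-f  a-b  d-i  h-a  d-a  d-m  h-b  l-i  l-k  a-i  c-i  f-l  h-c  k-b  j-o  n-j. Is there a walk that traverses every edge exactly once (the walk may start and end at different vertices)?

Degrees: a:4, b:4, c:2, d:6, e:2, f:2, g:2, h:4, i:5, j:2, k:4, l:5, m:2, n:2, o:2
Odd-degree vertices: i, l (2 total).
With 2 odd-degree vertices and all edges in one connected piece, an Eulerian trail exists (from i to l).

Yes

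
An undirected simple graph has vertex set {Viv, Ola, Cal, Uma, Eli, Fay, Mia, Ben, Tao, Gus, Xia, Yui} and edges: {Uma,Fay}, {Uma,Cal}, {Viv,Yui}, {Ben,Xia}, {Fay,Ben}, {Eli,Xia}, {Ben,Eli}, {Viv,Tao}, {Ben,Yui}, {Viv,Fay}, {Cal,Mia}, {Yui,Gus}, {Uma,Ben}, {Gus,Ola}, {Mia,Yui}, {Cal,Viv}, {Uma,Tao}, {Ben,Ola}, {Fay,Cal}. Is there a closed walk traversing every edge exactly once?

Yes

Degrees: Viv:4, Ola:2, Cal:4, Uma:4, Eli:2, Fay:4, Mia:2, Ben:6, Tao:2, Gus:2, Xia:2, Yui:4
All degrees are even and the non-isolated vertices are connected — an Eulerian circuit exists.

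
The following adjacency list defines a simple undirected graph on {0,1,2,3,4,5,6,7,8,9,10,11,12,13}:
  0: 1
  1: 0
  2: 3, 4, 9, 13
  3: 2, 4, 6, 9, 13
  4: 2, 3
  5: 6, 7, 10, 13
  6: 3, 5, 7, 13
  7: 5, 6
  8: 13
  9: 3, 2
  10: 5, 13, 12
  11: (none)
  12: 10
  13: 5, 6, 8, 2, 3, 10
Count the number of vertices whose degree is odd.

Degrees: 0:1, 1:1, 2:4, 3:5, 4:2, 5:4, 6:4, 7:2, 8:1, 9:2, 10:3, 11:0, 12:1, 13:6
Odd-degree vertices: 0, 1, 3, 8, 10, 12.

6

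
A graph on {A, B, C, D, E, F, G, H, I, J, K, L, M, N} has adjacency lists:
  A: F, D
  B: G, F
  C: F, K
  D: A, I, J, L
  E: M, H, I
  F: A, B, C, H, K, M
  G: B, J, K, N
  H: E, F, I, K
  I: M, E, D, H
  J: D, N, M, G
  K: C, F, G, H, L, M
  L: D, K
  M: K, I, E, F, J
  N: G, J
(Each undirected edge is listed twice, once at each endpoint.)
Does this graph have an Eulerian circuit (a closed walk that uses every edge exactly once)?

Degrees: A:2, B:2, C:2, D:4, E:3, F:6, G:4, H:4, I:4, J:4, K:6, L:2, M:5, N:2
Vertices with odd degree: E, M. An Eulerian circuit requires all degrees even.

No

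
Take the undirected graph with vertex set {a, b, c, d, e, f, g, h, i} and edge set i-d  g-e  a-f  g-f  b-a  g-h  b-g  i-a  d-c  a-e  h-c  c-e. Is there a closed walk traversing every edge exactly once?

No

Degrees: a:4, b:2, c:3, d:2, e:3, f:2, g:4, h:2, i:2
Vertices with odd degree: c, e. An Eulerian circuit requires all degrees even.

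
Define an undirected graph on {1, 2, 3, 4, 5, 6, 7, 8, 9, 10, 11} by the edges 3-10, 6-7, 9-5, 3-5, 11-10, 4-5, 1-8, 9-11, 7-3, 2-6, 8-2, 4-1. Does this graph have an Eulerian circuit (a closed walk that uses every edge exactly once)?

No

Degrees: 1:2, 2:2, 3:3, 4:2, 5:3, 6:2, 7:2, 8:2, 9:2, 10:2, 11:2
Vertices with odd degree: 3, 5. An Eulerian circuit requires all degrees even.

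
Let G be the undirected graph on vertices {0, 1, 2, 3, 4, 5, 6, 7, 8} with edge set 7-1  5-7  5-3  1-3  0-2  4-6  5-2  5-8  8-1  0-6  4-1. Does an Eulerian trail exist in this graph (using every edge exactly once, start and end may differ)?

Degrees: 0:2, 1:4, 2:2, 3:2, 4:2, 5:4, 6:2, 7:2, 8:2
Odd-degree vertices: none (0 total).
With 0 odd-degree vertices and all edges in one connected piece, an Eulerian trail exists.

Yes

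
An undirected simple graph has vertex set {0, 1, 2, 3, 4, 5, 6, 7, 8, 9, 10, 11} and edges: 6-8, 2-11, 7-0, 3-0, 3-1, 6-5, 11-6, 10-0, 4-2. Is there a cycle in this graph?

The graph has 12 vertices, 9 edges, and 3 connected components.
A forest on 12 vertices with 3 components has exactly 9 edges, which matches — so no cycle.

No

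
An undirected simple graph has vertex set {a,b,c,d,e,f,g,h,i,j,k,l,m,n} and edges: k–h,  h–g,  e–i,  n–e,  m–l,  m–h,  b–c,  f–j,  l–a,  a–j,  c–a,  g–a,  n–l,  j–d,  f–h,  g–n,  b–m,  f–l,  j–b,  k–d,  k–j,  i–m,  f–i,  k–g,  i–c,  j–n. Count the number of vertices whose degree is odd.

Degrees: a:4, b:3, c:3, d:2, e:2, f:4, g:4, h:4, i:4, j:6, k:4, l:4, m:4, n:4
Odd-degree vertices: b, c.

2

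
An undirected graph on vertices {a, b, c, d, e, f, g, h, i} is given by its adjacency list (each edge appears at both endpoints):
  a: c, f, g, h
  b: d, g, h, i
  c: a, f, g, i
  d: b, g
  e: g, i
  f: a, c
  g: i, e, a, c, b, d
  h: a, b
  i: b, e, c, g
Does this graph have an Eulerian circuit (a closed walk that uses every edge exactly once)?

Yes

Degrees: a:4, b:4, c:4, d:2, e:2, f:2, g:6, h:2, i:4
Every vertex has even degree and the edges form a single connected piece, so an Eulerian circuit exists.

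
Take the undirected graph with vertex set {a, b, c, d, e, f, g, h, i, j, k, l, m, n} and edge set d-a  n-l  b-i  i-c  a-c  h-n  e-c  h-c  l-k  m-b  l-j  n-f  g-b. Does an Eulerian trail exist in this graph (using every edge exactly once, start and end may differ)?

Degrees: a:2, b:3, c:4, d:1, e:1, f:1, g:1, h:2, i:2, j:1, k:1, l:3, m:1, n:3
Odd-degree vertices: b, d, e, f, g, j, k, l, m, n (10 total).
With 10 odd-degree vertices (more than two), no single trail can use every edge.

No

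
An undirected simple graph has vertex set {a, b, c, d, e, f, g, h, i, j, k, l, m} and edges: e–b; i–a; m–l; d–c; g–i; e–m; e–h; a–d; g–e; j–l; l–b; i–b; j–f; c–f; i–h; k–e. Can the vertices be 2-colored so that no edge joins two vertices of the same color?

Partition the vertices as {d, e, f, i, l} vs {a, b, c, g, h, j, k, m}. Each listed edge has one endpoint in each part, so the graph is bipartite.

Yes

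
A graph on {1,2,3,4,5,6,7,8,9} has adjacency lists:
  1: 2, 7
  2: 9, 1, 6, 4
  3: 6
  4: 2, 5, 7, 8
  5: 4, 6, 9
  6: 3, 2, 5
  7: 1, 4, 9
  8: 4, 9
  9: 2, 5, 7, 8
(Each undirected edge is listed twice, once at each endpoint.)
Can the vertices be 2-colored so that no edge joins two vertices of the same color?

Yes

A valid 2-coloring puts {2, 3, 5, 7, 8} on one side and {1, 4, 6, 9} on the other; every edge crosses between the two sides.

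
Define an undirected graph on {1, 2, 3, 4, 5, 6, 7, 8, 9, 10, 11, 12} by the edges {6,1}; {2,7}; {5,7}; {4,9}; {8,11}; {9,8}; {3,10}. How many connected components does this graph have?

5

Component: {12}
Component: {1, 6}
Component: {3, 10}
Component: {2, 5, 7}
Component: {4, 8, 9, 11}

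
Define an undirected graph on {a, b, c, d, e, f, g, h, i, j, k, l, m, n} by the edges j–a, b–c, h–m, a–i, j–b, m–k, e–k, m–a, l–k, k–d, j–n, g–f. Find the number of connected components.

2

Component: {f, g}
Component: {a, b, c, d, e, h, i, j, k, l, m, n}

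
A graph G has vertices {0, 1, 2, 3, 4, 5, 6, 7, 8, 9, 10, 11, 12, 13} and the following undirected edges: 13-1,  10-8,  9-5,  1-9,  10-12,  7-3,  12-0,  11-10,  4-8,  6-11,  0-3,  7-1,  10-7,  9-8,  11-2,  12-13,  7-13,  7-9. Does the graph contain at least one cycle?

Yes

|V| = 14, |E| = 18, number of components = 1.
One cycle is 7-9-8-10-7.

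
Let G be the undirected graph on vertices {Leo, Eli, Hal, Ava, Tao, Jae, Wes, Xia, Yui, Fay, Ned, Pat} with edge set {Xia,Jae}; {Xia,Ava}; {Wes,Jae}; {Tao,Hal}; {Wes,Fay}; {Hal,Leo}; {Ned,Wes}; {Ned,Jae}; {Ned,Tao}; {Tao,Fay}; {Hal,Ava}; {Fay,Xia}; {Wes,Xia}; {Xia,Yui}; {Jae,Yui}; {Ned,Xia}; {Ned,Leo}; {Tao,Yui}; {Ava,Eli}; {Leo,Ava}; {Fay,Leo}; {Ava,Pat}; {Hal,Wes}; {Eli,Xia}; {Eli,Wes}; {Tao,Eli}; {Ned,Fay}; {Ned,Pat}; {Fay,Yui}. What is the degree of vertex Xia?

7

Neighbors of Xia: Eli, Ava, Jae, Wes, Yui, Fay, Ned.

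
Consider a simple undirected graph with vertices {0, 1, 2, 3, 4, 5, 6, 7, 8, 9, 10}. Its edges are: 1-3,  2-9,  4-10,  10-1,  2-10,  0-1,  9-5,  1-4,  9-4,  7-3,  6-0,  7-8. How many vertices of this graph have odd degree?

6

Degrees: 0:2, 1:4, 2:2, 3:2, 4:3, 5:1, 6:1, 7:2, 8:1, 9:3, 10:3
Odd-degree vertices: 4, 5, 6, 8, 9, 10.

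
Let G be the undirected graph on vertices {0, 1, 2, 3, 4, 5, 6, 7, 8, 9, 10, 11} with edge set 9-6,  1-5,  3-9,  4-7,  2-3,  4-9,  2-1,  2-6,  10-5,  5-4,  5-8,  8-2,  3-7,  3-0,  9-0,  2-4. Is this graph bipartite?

No

The cycle 3-0-9-3 has length 3, which is odd, so the graph is not bipartite.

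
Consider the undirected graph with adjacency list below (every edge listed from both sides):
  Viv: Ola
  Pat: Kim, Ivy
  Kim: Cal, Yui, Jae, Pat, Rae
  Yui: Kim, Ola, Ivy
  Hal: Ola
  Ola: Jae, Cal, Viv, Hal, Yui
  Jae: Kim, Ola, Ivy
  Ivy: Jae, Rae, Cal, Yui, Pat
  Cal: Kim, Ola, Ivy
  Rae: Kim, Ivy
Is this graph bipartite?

Yes

A valid 2-coloring puts {Kim, Ola, Ivy} on one side and {Viv, Pat, Yui, Hal, Jae, Cal, Rae} on the other; every edge crosses between the two sides.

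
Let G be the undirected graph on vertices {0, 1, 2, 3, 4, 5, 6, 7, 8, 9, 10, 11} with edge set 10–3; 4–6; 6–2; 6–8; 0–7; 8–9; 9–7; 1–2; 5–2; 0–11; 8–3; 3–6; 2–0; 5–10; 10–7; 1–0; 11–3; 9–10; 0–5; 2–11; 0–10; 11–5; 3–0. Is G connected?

Yes

Starting from 0 and exploring outward reaches every vertex (0, 10, 1, 3, 2, 11, 5, 7, 9, 8, 6, 4); the graph is connected.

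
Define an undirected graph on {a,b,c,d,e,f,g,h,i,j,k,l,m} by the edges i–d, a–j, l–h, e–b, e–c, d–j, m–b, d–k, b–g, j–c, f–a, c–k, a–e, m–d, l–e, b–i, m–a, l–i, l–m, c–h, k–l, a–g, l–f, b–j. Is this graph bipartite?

Partition the vertices as {e, f, g, h, i, j, k, m} vs {a, b, c, d, l}. Each listed edge has one endpoint in each part, so the graph is bipartite.

Yes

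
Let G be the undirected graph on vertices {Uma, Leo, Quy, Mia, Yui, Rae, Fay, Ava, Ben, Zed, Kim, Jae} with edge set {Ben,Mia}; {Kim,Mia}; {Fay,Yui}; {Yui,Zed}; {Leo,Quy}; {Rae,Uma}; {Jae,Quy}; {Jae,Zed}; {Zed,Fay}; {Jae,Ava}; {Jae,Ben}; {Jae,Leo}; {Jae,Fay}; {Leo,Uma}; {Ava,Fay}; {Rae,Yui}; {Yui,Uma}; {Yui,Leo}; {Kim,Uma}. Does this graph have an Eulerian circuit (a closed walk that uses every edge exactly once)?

No

Degrees: Uma:4, Leo:4, Quy:2, Mia:2, Yui:5, Rae:2, Fay:4, Ava:2, Ben:2, Zed:3, Kim:2, Jae:6
Vertices with odd degree: Yui, Zed. An Eulerian circuit requires all degrees even.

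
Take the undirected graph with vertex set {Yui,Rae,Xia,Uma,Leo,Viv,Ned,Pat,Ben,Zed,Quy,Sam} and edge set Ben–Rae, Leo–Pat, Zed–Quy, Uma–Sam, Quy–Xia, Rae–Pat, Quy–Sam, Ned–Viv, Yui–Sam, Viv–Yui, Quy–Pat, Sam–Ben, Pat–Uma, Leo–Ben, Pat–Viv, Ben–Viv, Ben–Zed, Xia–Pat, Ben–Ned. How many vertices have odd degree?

Degrees: Yui:2, Rae:2, Xia:2, Uma:2, Leo:2, Viv:4, Ned:2, Pat:6, Ben:6, Zed:2, Quy:4, Sam:4
Odd-degree vertices: none.

0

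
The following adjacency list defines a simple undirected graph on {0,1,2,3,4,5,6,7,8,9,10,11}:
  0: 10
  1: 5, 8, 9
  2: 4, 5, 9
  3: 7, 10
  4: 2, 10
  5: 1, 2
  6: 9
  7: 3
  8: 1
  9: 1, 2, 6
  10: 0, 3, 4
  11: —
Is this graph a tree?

The graph has 12 vertices and 11 edges.
It is not connected, so it is not a tree.

No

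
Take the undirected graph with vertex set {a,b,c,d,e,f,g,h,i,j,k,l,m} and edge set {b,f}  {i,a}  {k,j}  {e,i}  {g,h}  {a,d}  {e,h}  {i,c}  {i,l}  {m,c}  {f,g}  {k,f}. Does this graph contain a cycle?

No

The graph has 13 vertices, 12 edges, and 1 connected component.
A forest on 13 vertices with 1 component has exactly 12 edges, which matches — so no cycle.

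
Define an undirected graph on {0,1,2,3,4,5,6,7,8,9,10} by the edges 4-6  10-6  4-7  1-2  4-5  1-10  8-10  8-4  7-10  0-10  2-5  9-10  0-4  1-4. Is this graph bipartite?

Yes

A valid 2-coloring puts {2, 3, 4, 10} on one side and {0, 1, 5, 6, 7, 8, 9} on the other; every edge crosses between the two sides.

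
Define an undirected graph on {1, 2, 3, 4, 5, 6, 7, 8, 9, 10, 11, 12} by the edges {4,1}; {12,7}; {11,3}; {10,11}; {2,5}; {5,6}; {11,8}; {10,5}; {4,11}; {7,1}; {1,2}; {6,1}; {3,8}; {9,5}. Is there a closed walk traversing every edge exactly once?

No

Degrees: 1:4, 2:2, 3:2, 4:2, 5:4, 6:2, 7:2, 8:2, 9:1, 10:2, 11:4, 12:1
Vertices with odd degree: 9, 12. An Eulerian circuit requires all degrees even.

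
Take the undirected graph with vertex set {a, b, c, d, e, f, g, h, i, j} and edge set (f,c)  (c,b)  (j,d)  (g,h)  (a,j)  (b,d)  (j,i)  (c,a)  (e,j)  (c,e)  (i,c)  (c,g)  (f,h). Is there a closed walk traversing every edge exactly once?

Yes

Degrees: a:2, b:2, c:6, d:2, e:2, f:2, g:2, h:2, i:2, j:4
Every vertex has even degree and the edges form a single connected piece, so an Eulerian circuit exists.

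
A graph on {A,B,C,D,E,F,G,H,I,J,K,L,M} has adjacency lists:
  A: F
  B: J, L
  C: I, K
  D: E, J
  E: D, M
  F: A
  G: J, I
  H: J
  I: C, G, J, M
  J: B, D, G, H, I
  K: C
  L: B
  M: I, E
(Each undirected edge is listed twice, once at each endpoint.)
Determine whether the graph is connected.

Component: {A, F}
Component: {B, C, D, E, G, H, I, J, K, L, M}
There are 2 separate components, so the graph is not connected.

No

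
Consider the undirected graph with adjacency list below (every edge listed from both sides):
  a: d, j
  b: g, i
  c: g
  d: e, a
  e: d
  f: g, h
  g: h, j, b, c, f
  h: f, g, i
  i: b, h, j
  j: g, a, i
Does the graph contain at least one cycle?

Yes

|V| = 10, |E| = 12, number of components = 1.
Since 12 > 10 - 1, a cycle must exist; for instance j-i-h-f-g-j.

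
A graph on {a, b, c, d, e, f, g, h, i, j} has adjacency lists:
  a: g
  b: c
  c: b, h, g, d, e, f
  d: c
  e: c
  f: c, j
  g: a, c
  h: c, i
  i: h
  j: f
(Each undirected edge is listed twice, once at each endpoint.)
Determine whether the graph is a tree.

|V| = 10, |E| = 9.
Connected and |E| = |V| - 1, which characterizes a tree.

Yes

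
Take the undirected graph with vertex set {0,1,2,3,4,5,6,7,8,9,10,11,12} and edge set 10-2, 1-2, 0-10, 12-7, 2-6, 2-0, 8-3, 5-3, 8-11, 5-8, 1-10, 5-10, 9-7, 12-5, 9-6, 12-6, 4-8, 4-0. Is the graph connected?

Starting from 0 and exploring outward reaches every vertex (0, 2, 10, 4, 1, 6, 5, 8, 12, 9, 3, 11, 7); the graph is connected.

Yes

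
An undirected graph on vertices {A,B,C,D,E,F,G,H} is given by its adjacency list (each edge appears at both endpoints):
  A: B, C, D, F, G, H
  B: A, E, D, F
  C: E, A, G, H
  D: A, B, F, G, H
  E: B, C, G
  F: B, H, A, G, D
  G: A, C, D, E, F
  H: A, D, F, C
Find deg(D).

Neighbors of D: A, B, F, G, H.

5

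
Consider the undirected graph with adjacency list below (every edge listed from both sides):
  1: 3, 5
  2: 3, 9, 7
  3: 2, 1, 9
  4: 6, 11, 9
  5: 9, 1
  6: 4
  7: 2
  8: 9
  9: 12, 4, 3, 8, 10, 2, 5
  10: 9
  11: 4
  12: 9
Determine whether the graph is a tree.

No

The graph has 12 vertices and 13 edges.
A tree on 12 vertices has exactly 11 edges; this graph has 13, so it contains a cycle and is not a tree.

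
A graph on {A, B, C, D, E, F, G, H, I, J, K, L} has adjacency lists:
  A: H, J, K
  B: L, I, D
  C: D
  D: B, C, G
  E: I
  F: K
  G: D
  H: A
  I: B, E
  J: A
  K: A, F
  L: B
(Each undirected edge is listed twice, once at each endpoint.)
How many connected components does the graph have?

Component: {A, F, H, J, K}
Component: {B, C, D, E, G, I, L}

2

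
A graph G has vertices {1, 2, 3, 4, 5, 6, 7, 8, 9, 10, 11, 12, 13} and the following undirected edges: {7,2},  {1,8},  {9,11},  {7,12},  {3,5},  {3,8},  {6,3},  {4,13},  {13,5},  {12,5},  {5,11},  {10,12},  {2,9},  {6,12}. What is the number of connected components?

1

Component: {1, 2, 3, 4, 5, 6, 7, 8, 9, 10, 11, 12, 13}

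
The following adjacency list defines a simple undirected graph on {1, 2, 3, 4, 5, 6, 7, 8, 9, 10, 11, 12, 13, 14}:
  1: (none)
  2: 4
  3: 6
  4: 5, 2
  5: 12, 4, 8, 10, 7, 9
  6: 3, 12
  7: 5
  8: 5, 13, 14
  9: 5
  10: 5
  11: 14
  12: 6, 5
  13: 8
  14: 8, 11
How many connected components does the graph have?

Component: {1}
Component: {2, 3, 4, 5, 6, 7, 8, 9, 10, 11, 12, 13, 14}

2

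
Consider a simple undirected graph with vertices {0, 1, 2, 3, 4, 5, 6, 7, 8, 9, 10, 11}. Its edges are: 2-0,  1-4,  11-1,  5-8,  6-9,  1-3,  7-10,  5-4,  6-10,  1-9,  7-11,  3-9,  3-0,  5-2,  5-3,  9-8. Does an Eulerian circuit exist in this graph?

Yes

Degrees: 0:2, 1:4, 2:2, 3:4, 4:2, 5:4, 6:2, 7:2, 8:2, 9:4, 10:2, 11:2
All degrees are even and the non-isolated vertices are connected — an Eulerian circuit exists.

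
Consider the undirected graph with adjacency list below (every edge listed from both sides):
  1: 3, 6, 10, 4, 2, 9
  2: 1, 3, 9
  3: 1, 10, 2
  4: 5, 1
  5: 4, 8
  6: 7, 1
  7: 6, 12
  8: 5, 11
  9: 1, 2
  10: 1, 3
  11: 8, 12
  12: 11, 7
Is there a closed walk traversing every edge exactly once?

Degrees: 1:6, 2:3, 3:3, 4:2, 5:2, 6:2, 7:2, 8:2, 9:2, 10:2, 11:2, 12:2
2, 3 have odd degree; an Eulerian circuit needs every degree to be even, so none exists.

No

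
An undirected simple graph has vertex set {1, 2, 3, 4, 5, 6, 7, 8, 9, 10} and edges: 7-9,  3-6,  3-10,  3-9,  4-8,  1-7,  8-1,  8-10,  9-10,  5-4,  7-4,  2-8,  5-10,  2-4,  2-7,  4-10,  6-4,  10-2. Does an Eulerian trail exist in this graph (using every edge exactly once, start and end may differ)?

Yes

Degrees: 1:2, 2:4, 3:3, 4:6, 5:2, 6:2, 7:4, 8:4, 9:3, 10:6
Odd-degree vertices: 3, 9 (2 total).
The non-isolated vertices are connected and exactly 2 have odd degree, so an Eulerian trail exists (from 3 to 9).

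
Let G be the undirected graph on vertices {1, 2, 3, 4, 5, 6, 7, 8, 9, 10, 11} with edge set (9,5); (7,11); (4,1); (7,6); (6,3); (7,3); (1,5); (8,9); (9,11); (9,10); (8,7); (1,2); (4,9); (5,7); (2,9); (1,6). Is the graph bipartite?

7-3-6-7 is an odd cycle (length 3), and a bipartite graph can contain only even cycles.

No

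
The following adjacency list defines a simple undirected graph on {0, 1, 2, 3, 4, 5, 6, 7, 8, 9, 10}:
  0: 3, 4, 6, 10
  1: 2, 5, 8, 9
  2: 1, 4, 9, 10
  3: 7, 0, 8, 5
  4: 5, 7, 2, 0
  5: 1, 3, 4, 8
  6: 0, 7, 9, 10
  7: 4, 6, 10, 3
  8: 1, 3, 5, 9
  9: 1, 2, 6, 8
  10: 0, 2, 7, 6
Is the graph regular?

Yes

Degrees: 0:4, 1:4, 2:4, 3:4, 4:4, 5:4, 6:4, 7:4, 8:4, 9:4, 10:4
Every vertex has degree 4, so the graph is 4-regular.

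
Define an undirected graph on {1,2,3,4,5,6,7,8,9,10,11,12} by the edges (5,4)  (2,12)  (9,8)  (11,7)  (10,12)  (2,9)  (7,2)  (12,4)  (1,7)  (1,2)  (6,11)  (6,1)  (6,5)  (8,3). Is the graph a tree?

The graph has 12 vertices and 14 edges.
A tree on 12 vertices has exactly 11 edges; this graph has 14, so it contains a cycle and is not a tree.

No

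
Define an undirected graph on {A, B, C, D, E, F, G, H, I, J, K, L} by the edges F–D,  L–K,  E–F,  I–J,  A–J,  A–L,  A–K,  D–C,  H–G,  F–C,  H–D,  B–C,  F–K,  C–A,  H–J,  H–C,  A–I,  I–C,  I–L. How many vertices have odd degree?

8

Degrees: A:5, B:1, C:6, D:3, E:1, F:4, G:1, H:4, I:4, J:3, K:3, L:3
Odd-degree vertices: A, B, D, E, G, J, K, L.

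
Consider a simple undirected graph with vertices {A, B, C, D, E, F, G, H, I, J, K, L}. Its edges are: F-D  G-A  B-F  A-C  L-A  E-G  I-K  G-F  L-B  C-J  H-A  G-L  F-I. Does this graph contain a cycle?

Yes

The graph has 12 vertices, 13 edges, and 1 connected component.
One cycle is A-G-F-B-L-A.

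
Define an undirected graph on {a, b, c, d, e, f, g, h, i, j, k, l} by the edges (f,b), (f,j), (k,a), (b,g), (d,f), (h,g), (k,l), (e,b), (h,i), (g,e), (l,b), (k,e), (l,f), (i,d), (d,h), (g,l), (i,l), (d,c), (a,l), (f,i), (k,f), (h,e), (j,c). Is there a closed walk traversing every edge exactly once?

Yes

Degrees: a:2, b:4, c:2, d:4, e:4, f:6, g:4, h:4, i:4, j:2, k:4, l:6
All degrees are even and the non-isolated vertices are connected — an Eulerian circuit exists.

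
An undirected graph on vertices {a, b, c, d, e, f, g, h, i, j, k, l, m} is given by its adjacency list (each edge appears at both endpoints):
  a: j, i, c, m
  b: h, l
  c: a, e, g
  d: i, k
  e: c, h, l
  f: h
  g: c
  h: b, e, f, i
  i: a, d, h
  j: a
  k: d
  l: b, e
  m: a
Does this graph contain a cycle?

Yes

|V| = 13, |E| = 14, number of components = 1.
One cycle is h-e-l-b-h.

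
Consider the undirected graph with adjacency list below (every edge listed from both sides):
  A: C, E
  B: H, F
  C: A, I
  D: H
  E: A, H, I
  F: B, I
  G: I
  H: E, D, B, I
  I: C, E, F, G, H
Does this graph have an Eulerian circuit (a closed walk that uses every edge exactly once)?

Degrees: A:2, B:2, C:2, D:1, E:3, F:2, G:1, H:4, I:5
Vertices with odd degree: D, E, G, I. An Eulerian circuit requires all degrees even.

No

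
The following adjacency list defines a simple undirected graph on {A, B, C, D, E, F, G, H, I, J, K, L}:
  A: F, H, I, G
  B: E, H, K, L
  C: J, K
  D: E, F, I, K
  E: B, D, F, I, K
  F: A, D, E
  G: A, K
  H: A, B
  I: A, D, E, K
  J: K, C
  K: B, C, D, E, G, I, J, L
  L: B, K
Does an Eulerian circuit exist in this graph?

No

Degrees: A:4, B:4, C:2, D:4, E:5, F:3, G:2, H:2, I:4, J:2, K:8, L:2
E, F have odd degree; an Eulerian circuit needs every degree to be even, so none exists.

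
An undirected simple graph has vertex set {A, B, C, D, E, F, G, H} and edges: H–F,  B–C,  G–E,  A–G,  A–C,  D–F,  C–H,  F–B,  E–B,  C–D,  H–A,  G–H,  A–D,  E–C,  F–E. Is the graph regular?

No

Degrees: A:4, B:3, C:5, D:3, E:4, F:4, G:3, H:4
Degrees are not all equal (e.g. deg(B)=3 but deg(C)=5); not regular.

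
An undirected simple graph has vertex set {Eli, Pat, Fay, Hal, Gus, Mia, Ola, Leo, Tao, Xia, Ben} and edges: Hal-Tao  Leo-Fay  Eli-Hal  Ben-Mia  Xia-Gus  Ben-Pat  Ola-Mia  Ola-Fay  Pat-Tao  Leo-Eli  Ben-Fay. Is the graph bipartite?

The cycle Pat-Tao-Hal-Eli-Leo-Fay-Ben-Pat has length 7, which is odd, so the graph is not bipartite.

No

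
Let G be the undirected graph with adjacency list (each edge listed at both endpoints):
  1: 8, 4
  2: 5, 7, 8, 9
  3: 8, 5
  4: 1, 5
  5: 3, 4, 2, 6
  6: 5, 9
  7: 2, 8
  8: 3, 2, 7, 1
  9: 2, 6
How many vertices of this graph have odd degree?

0

Degrees: 1:2, 2:4, 3:2, 4:2, 5:4, 6:2, 7:2, 8:4, 9:2
Odd-degree vertices: none.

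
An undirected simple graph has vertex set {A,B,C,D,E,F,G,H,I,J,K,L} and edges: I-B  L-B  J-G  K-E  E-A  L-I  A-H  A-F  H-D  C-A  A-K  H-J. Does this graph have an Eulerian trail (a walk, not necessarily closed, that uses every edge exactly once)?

No

Degrees: A:5, B:2, C:1, D:1, E:2, F:1, G:1, H:3, I:2, J:2, K:2, L:2
Odd-degree vertices: A, C, D, F, G, H (6 total).
An Eulerian trail requires 0 or 2 odd-degree vertices; here there are 6.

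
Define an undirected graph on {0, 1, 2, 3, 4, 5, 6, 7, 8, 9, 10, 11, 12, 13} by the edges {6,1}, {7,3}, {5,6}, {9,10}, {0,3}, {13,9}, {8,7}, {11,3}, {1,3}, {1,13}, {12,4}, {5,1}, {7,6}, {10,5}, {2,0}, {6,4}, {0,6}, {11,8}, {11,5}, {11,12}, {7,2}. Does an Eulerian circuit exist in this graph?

Degrees: 0:3, 1:4, 2:2, 3:4, 4:2, 5:4, 6:5, 7:4, 8:2, 9:2, 10:2, 11:4, 12:2, 13:2
0, 6 have odd degree; an Eulerian circuit needs every degree to be even, so none exists.

No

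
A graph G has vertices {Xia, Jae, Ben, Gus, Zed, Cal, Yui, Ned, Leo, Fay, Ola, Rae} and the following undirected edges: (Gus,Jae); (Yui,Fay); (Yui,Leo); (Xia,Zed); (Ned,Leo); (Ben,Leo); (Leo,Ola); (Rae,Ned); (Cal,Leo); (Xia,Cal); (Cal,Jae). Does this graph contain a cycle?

No

|V| = 12, |E| = 11, number of components = 1.
A forest on 12 vertices with 1 component has exactly 11 edges, which matches — so no cycle.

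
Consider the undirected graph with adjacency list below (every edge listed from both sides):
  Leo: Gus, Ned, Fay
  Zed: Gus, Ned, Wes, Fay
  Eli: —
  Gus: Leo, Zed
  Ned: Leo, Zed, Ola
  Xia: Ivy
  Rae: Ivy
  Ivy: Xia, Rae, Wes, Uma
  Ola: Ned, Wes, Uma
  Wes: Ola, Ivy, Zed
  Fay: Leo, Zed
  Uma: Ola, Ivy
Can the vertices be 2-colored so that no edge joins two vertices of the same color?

A valid 2-coloring puts {Eli, Gus, Ned, Xia, Rae, Wes, Fay, Uma} on one side and {Leo, Zed, Ivy, Ola} on the other; every edge crosses between the two sides.

Yes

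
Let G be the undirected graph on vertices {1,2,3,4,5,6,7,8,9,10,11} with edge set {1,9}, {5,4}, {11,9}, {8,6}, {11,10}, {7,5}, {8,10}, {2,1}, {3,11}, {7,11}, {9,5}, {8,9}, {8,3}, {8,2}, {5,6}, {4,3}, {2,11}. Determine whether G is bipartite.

No

The cycle 7-5-4-3-11-7 has length 5, which is odd, so the graph is not bipartite.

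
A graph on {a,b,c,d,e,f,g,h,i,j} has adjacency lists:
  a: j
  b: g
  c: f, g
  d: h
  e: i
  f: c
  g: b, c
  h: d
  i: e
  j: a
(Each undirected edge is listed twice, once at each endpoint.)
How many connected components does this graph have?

4

Component: {a, j}
Component: {d, h}
Component: {e, i}
Component: {b, c, f, g}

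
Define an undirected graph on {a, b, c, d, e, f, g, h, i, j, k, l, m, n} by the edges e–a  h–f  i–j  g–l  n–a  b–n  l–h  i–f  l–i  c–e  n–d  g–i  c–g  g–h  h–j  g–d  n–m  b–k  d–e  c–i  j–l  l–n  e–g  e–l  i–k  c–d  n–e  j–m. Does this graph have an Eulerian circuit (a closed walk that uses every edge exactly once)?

Yes

Degrees: a:2, b:2, c:4, d:4, e:6, f:2, g:6, h:4, i:6, j:4, k:2, l:6, m:2, n:6
Every vertex has even degree and the edges form a single connected piece, so an Eulerian circuit exists.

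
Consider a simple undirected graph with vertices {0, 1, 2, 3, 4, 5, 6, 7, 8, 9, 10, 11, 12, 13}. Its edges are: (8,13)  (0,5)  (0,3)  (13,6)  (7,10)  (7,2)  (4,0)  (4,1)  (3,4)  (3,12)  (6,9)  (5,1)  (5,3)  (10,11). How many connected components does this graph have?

3

Component: {2, 7, 10, 11}
Component: {6, 8, 9, 13}
Component: {0, 1, 3, 4, 5, 12}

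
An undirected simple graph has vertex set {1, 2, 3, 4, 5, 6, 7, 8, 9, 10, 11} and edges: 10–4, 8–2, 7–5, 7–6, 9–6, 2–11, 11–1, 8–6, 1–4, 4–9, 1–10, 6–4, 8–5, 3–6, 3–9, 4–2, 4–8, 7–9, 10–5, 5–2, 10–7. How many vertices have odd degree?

2

Degrees: 1:3, 2:4, 3:2, 4:6, 5:4, 6:5, 7:4, 8:4, 9:4, 10:4, 11:2
Odd-degree vertices: 1, 6.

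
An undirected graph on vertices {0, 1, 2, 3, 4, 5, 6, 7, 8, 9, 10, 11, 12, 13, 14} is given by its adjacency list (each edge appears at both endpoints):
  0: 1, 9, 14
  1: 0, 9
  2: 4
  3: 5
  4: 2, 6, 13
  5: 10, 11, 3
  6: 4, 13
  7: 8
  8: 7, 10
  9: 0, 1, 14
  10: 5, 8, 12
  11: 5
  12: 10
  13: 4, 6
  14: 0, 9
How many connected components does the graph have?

Component: {0, 1, 9, 14}
Component: {2, 4, 6, 13}
Component: {3, 5, 7, 8, 10, 11, 12}

3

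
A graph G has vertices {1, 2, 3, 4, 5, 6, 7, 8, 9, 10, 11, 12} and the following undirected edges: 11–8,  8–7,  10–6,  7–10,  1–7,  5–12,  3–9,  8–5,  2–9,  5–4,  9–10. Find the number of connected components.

1

Component: {1, 2, 3, 4, 5, 6, 7, 8, 9, 10, 11, 12}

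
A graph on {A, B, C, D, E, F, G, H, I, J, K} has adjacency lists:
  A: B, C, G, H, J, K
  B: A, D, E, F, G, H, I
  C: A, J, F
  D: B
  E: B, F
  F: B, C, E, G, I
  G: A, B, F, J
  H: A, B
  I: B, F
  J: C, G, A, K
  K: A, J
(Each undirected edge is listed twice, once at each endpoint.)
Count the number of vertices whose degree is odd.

Degrees: A:6, B:7, C:3, D:1, E:2, F:5, G:4, H:2, I:2, J:4, K:2
Odd-degree vertices: B, C, D, F.

4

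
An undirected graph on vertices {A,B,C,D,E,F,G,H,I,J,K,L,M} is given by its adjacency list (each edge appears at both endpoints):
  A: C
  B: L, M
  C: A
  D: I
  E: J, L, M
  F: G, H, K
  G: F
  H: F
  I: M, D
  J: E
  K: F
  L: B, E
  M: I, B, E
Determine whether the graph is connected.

No

Component: {A, C}
Component: {F, G, H, K}
Component: {B, D, E, I, J, L, M}
No edge joins these 3 groups, so the graph is disconnected.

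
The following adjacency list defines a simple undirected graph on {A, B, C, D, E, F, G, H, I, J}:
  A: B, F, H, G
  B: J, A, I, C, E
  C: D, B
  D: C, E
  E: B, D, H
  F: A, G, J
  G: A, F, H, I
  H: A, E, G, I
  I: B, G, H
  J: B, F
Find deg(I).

Neighbors of I: B, G, H.

3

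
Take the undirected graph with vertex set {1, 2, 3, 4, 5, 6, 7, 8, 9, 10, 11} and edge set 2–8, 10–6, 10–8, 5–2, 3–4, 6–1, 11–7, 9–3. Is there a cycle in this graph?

No

|V| = 11, |E| = 8, number of components = 3.
A forest on 11 vertices with 3 components has exactly 8 edges, which matches — so no cycle.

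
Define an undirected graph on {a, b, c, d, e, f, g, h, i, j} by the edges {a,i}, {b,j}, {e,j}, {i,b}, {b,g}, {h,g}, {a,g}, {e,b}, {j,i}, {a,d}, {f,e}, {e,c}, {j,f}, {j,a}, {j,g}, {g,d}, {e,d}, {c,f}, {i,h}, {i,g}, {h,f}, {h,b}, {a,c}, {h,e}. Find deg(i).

Neighbors of i: a, b, g, h, j.

5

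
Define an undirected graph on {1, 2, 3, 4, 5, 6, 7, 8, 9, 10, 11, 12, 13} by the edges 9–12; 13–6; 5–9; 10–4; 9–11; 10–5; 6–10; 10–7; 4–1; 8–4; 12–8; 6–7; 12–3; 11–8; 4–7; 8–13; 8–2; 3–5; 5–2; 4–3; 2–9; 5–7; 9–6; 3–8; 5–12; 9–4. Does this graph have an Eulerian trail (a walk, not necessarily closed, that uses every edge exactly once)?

Yes

Degrees: 1:1, 2:3, 3:4, 4:6, 5:6, 6:4, 7:4, 8:6, 9:6, 10:4, 11:2, 12:4, 13:2
Odd-degree vertices: 1, 2 (2 total).
The non-isolated vertices are connected and exactly 2 have odd degree, so an Eulerian trail exists (from 1 to 2).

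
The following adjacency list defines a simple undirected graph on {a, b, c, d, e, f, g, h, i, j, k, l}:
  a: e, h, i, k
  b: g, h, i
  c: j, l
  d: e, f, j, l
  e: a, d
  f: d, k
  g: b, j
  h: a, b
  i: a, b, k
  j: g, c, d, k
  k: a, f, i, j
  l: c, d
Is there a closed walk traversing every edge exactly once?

No

Degrees: a:4, b:3, c:2, d:4, e:2, f:2, g:2, h:2, i:3, j:4, k:4, l:2
b, i have odd degree; an Eulerian circuit needs every degree to be even, so none exists.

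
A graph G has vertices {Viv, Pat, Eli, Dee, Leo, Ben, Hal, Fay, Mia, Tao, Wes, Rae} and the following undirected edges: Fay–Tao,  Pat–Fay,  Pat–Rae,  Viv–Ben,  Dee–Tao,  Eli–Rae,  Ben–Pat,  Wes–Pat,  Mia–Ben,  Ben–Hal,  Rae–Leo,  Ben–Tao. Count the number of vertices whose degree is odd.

Degrees: Viv:1, Pat:4, Eli:1, Dee:1, Leo:1, Ben:5, Hal:1, Fay:2, Mia:1, Tao:3, Wes:1, Rae:3
Odd-degree vertices: Viv, Eli, Dee, Leo, Ben, Hal, Mia, Tao, Wes, Rae.

10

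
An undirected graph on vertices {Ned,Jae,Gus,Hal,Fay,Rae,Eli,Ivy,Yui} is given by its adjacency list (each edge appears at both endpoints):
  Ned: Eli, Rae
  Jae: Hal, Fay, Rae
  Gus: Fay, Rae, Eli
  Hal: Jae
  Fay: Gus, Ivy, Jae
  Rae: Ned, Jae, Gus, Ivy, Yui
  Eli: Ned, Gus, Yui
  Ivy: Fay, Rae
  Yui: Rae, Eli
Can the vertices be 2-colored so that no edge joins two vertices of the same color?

Yes

Partition the vertices as {Hal, Fay, Rae, Eli} vs {Ned, Jae, Gus, Ivy, Yui}. Each listed edge has one endpoint in each part, so the graph is bipartite.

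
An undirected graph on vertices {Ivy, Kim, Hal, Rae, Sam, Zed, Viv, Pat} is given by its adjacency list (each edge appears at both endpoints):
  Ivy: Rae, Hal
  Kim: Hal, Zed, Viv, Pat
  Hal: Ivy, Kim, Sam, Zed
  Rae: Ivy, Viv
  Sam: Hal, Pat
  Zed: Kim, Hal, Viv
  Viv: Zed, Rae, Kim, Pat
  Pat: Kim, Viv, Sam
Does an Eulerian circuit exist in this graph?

No

Degrees: Ivy:2, Kim:4, Hal:4, Rae:2, Sam:2, Zed:3, Viv:4, Pat:3
Zed, Pat have odd degree; an Eulerian circuit needs every degree to be even, so none exists.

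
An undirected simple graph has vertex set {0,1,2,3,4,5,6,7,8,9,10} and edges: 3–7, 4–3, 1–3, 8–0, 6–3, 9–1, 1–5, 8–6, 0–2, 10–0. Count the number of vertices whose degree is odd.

8

Degrees: 0:3, 1:3, 2:1, 3:4, 4:1, 5:1, 6:2, 7:1, 8:2, 9:1, 10:1
Odd-degree vertices: 0, 1, 2, 4, 5, 7, 9, 10.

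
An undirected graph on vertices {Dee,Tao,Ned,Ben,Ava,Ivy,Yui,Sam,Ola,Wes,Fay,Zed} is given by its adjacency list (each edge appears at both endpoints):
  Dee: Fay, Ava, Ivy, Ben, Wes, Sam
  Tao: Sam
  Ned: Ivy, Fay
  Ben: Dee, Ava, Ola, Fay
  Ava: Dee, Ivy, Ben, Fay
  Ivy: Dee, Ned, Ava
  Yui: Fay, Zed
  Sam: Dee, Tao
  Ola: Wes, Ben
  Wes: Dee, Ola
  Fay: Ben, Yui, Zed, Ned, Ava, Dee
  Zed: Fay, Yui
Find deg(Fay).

6

Neighbors of Fay: Dee, Ned, Ben, Ava, Yui, Zed.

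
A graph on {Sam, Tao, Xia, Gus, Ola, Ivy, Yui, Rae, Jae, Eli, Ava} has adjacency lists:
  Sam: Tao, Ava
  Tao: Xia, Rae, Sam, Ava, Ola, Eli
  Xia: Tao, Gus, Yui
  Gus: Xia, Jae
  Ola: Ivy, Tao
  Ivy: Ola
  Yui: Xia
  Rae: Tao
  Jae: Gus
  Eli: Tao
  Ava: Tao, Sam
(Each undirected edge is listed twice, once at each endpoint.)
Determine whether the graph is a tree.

No

|V| = 11, |E| = 11.
A tree on 11 vertices has exactly 10 edges; this graph has 11, so it contains a cycle and is not a tree.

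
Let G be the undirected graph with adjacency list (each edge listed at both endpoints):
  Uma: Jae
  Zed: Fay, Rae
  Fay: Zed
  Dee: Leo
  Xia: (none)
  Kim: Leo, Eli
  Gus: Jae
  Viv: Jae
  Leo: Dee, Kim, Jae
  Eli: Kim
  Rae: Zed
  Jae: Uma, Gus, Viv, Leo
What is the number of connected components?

3

Component: {Xia}
Component: {Zed, Fay, Rae}
Component: {Uma, Dee, Kim, Gus, Viv, Leo, Eli, Jae}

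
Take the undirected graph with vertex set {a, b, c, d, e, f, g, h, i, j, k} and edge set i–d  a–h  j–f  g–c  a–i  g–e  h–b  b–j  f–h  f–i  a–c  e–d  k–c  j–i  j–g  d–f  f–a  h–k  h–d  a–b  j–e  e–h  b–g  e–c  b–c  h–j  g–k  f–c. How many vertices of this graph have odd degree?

Degrees: a:5, b:5, c:6, d:4, e:5, f:6, g:5, h:7, i:4, j:6, k:3
Odd-degree vertices: a, b, e, g, h, k.

6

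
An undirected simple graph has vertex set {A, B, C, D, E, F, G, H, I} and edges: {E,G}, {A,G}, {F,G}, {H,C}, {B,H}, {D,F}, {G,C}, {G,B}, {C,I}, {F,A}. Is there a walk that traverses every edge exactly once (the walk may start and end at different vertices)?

Degrees: A:2, B:2, C:3, D:1, E:1, F:3, G:5, H:2, I:1
Odd-degree vertices: C, D, E, F, G, I (6 total).
With 6 odd-degree vertices (more than two), no single trail can use every edge.

No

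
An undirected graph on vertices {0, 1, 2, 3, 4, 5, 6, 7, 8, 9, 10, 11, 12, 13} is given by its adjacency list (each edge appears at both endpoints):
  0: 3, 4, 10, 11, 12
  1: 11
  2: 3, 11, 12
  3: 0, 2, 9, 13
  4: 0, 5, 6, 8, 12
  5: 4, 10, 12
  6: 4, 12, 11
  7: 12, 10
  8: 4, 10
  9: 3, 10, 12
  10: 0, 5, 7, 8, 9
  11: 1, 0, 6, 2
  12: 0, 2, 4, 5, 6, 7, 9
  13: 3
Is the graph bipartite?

The cycle 5-4-12-5 has length 3, which is odd, so the graph is not bipartite.

No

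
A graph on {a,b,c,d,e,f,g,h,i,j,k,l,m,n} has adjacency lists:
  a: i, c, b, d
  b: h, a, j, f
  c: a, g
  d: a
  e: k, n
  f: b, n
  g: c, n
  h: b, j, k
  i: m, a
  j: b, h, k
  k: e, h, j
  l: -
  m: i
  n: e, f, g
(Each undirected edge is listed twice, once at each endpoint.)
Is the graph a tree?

No

|V| = 14, |E| = 16.
It splits into 2 components, so it cannot be a tree.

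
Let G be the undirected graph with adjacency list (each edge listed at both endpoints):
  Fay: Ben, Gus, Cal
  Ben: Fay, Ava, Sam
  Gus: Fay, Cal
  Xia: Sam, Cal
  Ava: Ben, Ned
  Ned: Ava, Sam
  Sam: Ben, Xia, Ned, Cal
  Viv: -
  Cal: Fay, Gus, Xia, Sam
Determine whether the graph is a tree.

No

The graph has 9 vertices and 11 edges.
It splits into 2 components, so it cannot be a tree.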